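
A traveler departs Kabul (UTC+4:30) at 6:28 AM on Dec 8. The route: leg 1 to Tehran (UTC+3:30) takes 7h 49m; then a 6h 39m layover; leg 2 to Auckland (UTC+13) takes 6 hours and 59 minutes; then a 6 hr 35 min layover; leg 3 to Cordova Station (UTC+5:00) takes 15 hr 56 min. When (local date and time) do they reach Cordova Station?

2:56 AM on Dec 10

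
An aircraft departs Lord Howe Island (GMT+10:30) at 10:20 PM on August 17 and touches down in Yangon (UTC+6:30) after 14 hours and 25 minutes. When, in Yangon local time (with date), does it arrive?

8:45 AM on Aug 18

Convert departure to UTC: 10:20 PM − 10:30 = 11:50 AM UTC on Aug 17.
Add 14 hours and 25 minutes travel time → 2:15 AM UTC (Aug 18).
Yangon is UTC+6:30, so local arrival = 2:15 AM + 6:30 = 8:45 AM on Aug 18.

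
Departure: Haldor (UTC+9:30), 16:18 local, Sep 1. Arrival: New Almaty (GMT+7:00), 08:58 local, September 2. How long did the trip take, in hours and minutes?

19 hours 10 minutes

Departure in UTC: 16:18 − 9:30 = 06:48 on Sep 1.
Arrival in UTC: 08:58 − 7:00 = 01:58 on Sep 2.
Elapsed = 01:58 − 06:48 (+1 day) = 19 hours 10 minutes.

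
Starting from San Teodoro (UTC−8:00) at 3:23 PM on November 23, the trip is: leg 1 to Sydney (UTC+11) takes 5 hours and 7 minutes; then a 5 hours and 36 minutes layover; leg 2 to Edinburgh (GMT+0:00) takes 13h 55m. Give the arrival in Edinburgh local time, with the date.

Convert departure to UTC: 3:23 PM + 8:00 = 11:23 PM UTC on Nov 23.
Add 5 hours and 7 minutes leg 1 → 4:30 AM UTC (Nov 24).
Add 5 hours and 36 minutes layover in Sydney → 10:06 AM UTC.
Add 13 hours and 55 minutes leg 2 → 12:01 AM UTC (Nov 25).
Edinburgh is UTC+0, so local arrival is the same: 12:01 AM on Nov 25.

12:01 AM on November 25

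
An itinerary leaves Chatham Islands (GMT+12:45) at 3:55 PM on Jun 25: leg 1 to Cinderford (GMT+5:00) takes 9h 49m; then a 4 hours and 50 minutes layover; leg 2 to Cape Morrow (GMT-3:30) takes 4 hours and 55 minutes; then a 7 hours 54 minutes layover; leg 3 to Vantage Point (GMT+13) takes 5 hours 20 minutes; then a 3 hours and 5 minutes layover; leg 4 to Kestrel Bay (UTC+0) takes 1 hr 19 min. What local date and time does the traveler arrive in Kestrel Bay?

Convert departure to UTC: 3:55 PM − 12:45 = 3:10 AM UTC on Jun 25.
Add 9 hours and 49 minutes leg 1 → 12:59 PM UTC.
Add 4 hours 50 minutes layover in Cinderford → 5:49 PM UTC.
Add 4 hours 55 minutes leg 2 → 10:44 PM UTC.
Add 7 hours and 54 minutes layover in Cape Morrow → 6:38 AM UTC (Jun 26).
Add 5 hours 20 minutes leg 3 → 11:58 AM UTC.
Add 3 hours and 5 minutes layover in Vantage Point → 3:03 PM UTC.
Add 1 hour and 19 minutes leg 4 → 4:22 PM UTC.
Kestrel Bay is UTC+0, so local arrival is the same: 4:22 PM on Jun 26.

4:22 PM on June 26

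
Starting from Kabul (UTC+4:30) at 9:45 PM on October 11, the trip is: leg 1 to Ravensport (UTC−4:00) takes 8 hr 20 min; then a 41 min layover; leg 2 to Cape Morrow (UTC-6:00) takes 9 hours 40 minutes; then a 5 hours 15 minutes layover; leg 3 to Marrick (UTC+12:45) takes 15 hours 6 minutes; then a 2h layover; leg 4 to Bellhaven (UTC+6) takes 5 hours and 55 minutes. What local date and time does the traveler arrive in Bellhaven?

Convert departure to UTC: 9:45 PM − 4:30 = 5:15 PM UTC on Oct 11.
Add 8 hours and 20 minutes leg 1 → 1:35 AM UTC (Oct 12).
Add 41 minutes layover in Ravensport → 2:16 AM UTC.
Add 9 hours and 40 minutes leg 2 → 11:56 AM UTC.
Add 5 hours 15 minutes layover in Cape Morrow → 5:11 PM UTC.
Add 15 hours and 6 minutes leg 3 → 8:17 AM UTC (Oct 13).
Add 2 hours layover in Marrick → 10:17 AM UTC.
Add 5 hours 55 minutes leg 4 → 4:12 PM UTC.
Bellhaven is UTC+6:00, so local arrival = 4:12 PM + 6:00 = 10:12 PM on Oct 13.

10:12 PM on October 13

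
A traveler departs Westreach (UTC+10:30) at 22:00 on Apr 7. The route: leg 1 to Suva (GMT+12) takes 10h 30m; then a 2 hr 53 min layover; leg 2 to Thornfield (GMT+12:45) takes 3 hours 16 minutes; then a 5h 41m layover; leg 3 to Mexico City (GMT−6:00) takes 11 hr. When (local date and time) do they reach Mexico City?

Convert departure to UTC: 22:00 − 10:30 = 11:30 UTC on Apr 7.
Add 10 hours and 30 minutes leg 1 → 22:00 UTC.
Add 2 hours 53 minutes layover in Suva → 00:53 UTC (Apr 8).
Add 3 hours and 16 minutes leg 2 → 04:09 UTC.
Add 5 hours and 41 minutes layover in Thornfield → 09:50 UTC.
Add 11 hours leg 3 → 20:50 UTC.
Mexico City is UTC−6:00, so local arrival = 20:50 − 6:00 = 14:50 on Apr 8.

14:50 on Apr 8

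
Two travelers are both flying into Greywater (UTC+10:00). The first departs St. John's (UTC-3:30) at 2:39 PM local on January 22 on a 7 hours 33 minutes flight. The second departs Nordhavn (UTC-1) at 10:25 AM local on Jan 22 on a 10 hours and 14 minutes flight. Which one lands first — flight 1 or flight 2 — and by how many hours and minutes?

the second, by 4 hours 3 minutes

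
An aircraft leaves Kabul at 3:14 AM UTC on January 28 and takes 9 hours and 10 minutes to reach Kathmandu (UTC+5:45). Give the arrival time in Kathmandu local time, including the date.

6:09 PM on January 28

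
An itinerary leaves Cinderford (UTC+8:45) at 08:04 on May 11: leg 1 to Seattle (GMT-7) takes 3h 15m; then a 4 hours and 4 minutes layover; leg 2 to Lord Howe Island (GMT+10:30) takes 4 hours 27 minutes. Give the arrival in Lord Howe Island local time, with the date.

Convert departure to UTC: 08:04 − 8:45 = 23:19 UTC on May 10.
Add 3 hours 15 minutes leg 1 → 02:34 UTC (May 11).
Add 4 hours and 4 minutes layover in Seattle → 06:38 UTC.
Add 4 hours 27 minutes leg 2 → 11:05 UTC.
Lord Howe Island is UTC+10:30, so local arrival = 11:05 + 10:30 = 21:35 on May 11.

21:35 on May 11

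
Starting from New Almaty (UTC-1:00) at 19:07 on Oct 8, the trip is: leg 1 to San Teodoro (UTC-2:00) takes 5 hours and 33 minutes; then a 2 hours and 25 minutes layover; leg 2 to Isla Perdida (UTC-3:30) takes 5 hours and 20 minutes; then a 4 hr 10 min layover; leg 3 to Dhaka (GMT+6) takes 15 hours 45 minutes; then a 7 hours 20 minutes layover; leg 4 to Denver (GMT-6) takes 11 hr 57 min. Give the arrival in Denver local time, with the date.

18:37 on October 10

Convert departure to UTC: 19:07 + 1:00 = 20:07 UTC on Oct 8.
Add 5 hours and 33 minutes leg 1 → 01:40 UTC (Oct 9).
Add 2 hours 25 minutes layover in San Teodoro → 04:05 UTC.
Add 5 hours 20 minutes leg 2 → 09:25 UTC.
Add 4 hours 10 minutes layover in Isla Perdida → 13:35 UTC.
Add 15 hours 45 minutes leg 3 → 05:20 UTC (Oct 10).
Add 7 hours and 20 minutes layover in Dhaka → 12:40 UTC.
Add 11 hours and 57 minutes leg 4 → 00:37 UTC (Oct 11).
Denver is UTC−6:00, so local arrival = 00:37 − 6:00 = 18:37 on Oct 10.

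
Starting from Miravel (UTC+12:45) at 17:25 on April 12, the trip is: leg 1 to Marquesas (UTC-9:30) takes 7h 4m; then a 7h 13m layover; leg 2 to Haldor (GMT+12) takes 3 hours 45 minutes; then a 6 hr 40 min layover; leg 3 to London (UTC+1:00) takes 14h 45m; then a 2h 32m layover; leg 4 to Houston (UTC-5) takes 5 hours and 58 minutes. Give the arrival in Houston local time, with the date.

Convert departure to UTC: 17:25 − 12:45 = 04:40 UTC on Apr 12.
Add 7 hours and 4 minutes leg 1 → 11:44 UTC.
Add 7 hours and 13 minutes layover in Marquesas → 18:57 UTC.
Add 3 hours 45 minutes leg 2 → 22:42 UTC.
Add 6 hours and 40 minutes layover in Haldor → 05:22 UTC (Apr 13).
Add 14 hours and 45 minutes leg 3 → 20:07 UTC.
Add 2 hours 32 minutes layover in London → 22:39 UTC.
Add 5 hours 58 minutes leg 4 → 04:37 UTC (Apr 14).
Houston is UTC−5:00, so local arrival = 04:37 − 5:00 = 23:37 on Apr 13.

23:37 on Apr 13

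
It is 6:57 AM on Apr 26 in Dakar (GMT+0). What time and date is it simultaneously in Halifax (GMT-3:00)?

3:57 AM on Apr 26

Halifax is 3:00 behind Dakar.
Shift by the zone difference: 6:57 AM − 3:00 = 3:57 AM on Apr 26 in Halifax.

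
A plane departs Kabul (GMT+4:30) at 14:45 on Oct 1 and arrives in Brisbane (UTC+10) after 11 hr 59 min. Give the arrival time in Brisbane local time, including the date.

Brisbane is 5:30 ahead of Kabul.
After 11 hours 59 minutes it is 02:44 (Oct 2) in Kabul.
Shift by the zone difference: 02:44 + 5:30 = 08:14 on Oct 2 in Brisbane.

08:14 on October 2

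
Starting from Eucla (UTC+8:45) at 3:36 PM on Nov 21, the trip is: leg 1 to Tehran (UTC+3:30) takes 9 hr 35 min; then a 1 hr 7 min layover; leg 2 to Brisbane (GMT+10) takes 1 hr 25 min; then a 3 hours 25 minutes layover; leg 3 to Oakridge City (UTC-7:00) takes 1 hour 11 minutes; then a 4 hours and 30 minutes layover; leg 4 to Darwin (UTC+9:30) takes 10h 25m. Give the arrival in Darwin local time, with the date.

Convert departure to UTC: 3:36 PM − 8:45 = 6:51 AM UTC on Nov 21.
Add 9 hours and 35 minutes leg 1 → 4:26 PM UTC.
Add 1 hour 7 minutes layover in Tehran → 5:33 PM UTC.
Add 1 hour and 25 minutes leg 2 → 6:58 PM UTC.
Add 3 hours and 25 minutes layover in Brisbane → 10:23 PM UTC.
Add 1 hour and 11 minutes leg 3 → 11:34 PM UTC.
Add 4 hours 30 minutes layover in Oakridge City → 4:04 AM UTC (Nov 22).
Add 10 hours and 25 minutes leg 4 → 2:29 PM UTC.
Darwin is UTC+9:30, so local arrival = 2:29 PM + 9:30 = 11:59 PM on Nov 22.

11:59 PM on November 22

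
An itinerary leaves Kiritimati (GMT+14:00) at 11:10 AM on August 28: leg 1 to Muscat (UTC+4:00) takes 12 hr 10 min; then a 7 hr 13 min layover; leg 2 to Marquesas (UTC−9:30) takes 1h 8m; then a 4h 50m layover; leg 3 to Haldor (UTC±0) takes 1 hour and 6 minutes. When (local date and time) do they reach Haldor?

11:37 PM on Aug 28

Convert departure to UTC: 11:10 AM − 14:00 = 9:10 PM UTC on Aug 27.
Add 12 hours 10 minutes leg 1 → 9:20 AM UTC (Aug 28).
Add 7 hours 13 minutes layover in Muscat → 4:33 PM UTC.
Add 1 hour 8 minutes leg 2 → 5:41 PM UTC.
Add 4 hours and 50 minutes layover in Marquesas → 10:31 PM UTC.
Add 1 hour and 6 minutes leg 3 → 11:37 PM UTC.
Haldor is UTC+0, so local arrival is the same: 11:37 PM on Aug 28.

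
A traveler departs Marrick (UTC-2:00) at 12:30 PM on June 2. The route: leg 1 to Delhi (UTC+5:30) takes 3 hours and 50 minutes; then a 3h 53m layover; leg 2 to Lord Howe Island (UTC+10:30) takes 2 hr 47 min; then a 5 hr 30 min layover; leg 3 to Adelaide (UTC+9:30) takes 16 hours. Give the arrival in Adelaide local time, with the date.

8:00 AM on June 4

Convert departure to UTC: 12:30 PM + 2:00 = 2:30 PM UTC on Jun 2.
Add 3 hours and 50 minutes leg 1 → 6:20 PM UTC.
Add 3 hours and 53 minutes layover in Delhi → 10:13 PM UTC.
Add 2 hours and 47 minutes leg 2 → 1:00 AM UTC (Jun 3).
Add 5 hours and 30 minutes layover in Lord Howe Island → 6:30 AM UTC.
Add 16 hours leg 3 → 10:30 PM UTC.
Adelaide is UTC+9:30, so local arrival = 10:30 PM + 9:30 = 8:00 AM on Jun 4.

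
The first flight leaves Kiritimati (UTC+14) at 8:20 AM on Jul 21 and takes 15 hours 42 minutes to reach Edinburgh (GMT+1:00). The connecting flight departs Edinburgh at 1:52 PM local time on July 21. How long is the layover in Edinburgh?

Convert departure to UTC: 8:20 AM − 14:00 = 6:20 PM UTC on Jul 20.
Add 15 hours 42 minutes flight time → 10:02 AM UTC (Jul 21).
Edinburgh is UTC+1:00, so local arrival = 10:02 AM + 1:00 = 11:02 AM on Jul 21.
Layover = 1:52 PM − 11:02 AM = 2 hours 50 minutes.

2 hours 50 minutes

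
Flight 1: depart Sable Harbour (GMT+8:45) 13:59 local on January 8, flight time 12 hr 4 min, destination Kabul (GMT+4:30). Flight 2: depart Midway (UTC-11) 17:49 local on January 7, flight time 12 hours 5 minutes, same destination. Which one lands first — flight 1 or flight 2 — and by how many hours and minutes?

the second, by 24 minutes

Flight 1 in UTC: 13:59 − 8:45 = 05:14 on Jan 8.
+12 hours 4 minutes → arrive 17:18 UTC on Jan 8.
Flight 2 in UTC: 17:49 + 11:00 = 04:49 on Jan 8.
+12 hours 5 minutes → arrive 16:54 UTC on Jan 8.
Flight 2 lands earlier by 24 minutes.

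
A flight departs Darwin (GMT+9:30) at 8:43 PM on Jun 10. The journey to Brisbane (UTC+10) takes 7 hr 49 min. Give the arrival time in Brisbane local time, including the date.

5:02 AM on Jun 11

Brisbane is 0:30 ahead of Darwin.
After 7 hours 49 minutes it is 4:32 AM (Jun 11) in Darwin.
Shift by the zone difference: 4:32 AM + 0:30 = 5:02 AM on Jun 11 in Brisbane.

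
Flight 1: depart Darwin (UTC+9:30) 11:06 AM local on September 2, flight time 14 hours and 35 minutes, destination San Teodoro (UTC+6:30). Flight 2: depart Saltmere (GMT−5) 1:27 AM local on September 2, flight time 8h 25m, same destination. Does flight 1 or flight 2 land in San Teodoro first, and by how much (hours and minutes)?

Flight 1 in UTC: 11:06 AM − 9:30 = 1:36 AM on Sep 2.
+14 hours 35 minutes → arrive 4:11 PM UTC on Sep 2.
Flight 2 in UTC: 1:27 AM + 5:00 = 6:27 AM on Sep 2.
+8 hours and 25 minutes → arrive 2:52 PM UTC on Sep 2.
Flight 2 lands earlier by 1 hour 19 minutes.

the second, by 1 hour 19 minutes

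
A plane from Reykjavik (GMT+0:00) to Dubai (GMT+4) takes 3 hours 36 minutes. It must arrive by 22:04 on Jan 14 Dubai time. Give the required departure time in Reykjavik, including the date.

14:28 on January 14

Target arrival in UTC: 22:04 − 4:00 = 18:04 on Jan 14.
Subtract 3 hours 36 minutes → departure 14:28 UTC on Jan 14.
Reykjavik is UTC+0, so departure is 14:28 on Jan 14.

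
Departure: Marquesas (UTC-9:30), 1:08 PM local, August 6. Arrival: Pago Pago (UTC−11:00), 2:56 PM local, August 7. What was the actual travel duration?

27 hours 18 minutes

Departure in UTC: 1:08 PM + 9:30 = 10:38 PM on Aug 6.
Arrival in UTC: 2:56 PM + 11:00 = 1:56 AM on Aug 8.
Elapsed = 1:56 AM − 10:38 PM (+2 days) = 27 hours 18 minutes.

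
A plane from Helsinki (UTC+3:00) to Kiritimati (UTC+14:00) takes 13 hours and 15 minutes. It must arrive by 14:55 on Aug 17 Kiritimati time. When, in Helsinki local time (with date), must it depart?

Target arrival in UTC: 14:55 − 14:00 = 00:55 on Aug 17.
Subtract 13 hours 15 minutes → departure 11:40 UTC on Aug 16.
Helsinki is UTC+3:00: 11:40 + 3:00 = 14:40 on Aug 16.

14:40 on August 16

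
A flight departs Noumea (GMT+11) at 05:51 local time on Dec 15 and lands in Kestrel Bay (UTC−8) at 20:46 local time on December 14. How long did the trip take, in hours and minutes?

9 hours 55 minutes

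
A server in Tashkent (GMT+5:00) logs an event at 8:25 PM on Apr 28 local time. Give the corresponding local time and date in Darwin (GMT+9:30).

12:55 AM on April 29

In UTC: 8:25 PM − 5:00 = 3:25 PM on Apr 28.
Darwin is UTC+9:30: 3:25 PM + 9:30 = 12:55 AM on Apr 29.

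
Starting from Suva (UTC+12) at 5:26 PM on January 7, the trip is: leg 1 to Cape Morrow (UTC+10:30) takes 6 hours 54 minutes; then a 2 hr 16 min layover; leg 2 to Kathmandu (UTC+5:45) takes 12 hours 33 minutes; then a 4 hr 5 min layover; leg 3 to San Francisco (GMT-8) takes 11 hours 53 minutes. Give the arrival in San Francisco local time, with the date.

11:07 AM on Jan 8

Convert departure to UTC: 5:26 PM − 12:00 = 5:26 AM UTC on Jan 7.
Add 6 hours and 54 minutes leg 1 → 12:20 PM UTC.
Add 2 hours and 16 minutes layover in Cape Morrow → 2:36 PM UTC.
Add 12 hours 33 minutes leg 2 → 3:09 AM UTC (Jan 8).
Add 4 hours and 5 minutes layover in Kathmandu → 7:14 AM UTC.
Add 11 hours and 53 minutes leg 3 → 7:07 PM UTC.
San Francisco is UTC−8:00, so local arrival = 7:07 PM − 8:00 = 11:07 AM on Jan 8.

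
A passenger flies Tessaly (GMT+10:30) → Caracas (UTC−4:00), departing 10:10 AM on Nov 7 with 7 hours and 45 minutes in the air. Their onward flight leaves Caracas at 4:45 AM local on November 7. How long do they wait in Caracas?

Convert departure to UTC: 10:10 AM − 10:30 = 11:40 PM UTC on Nov 6.
Add 7 hours and 45 minutes flight time → 7:25 AM UTC (Nov 7).
Caracas is UTC−4:00, so local arrival = 7:25 AM − 4:00 = 3:25 AM on Nov 7.
Layover = 4:45 AM − 3:25 AM = 1 hour 20 minutes.

1 hour 20 minutes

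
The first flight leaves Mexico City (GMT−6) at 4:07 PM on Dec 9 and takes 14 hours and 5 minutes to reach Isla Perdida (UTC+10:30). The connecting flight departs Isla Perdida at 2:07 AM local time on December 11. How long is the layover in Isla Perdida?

Convert departure to UTC: 4:07 PM + 6:00 = 10:07 PM UTC on Dec 9.
Add 14 hours and 5 minutes flight time → 12:12 PM UTC (Dec 10).
Isla Perdida is UTC+10:30, so local arrival = 12:12 PM + 10:30 = 10:42 PM on Dec 10.
Layover = 2:07 AM − 10:42 PM (+1 day) = 3 hours 25 minutes.

3 hours 25 minutes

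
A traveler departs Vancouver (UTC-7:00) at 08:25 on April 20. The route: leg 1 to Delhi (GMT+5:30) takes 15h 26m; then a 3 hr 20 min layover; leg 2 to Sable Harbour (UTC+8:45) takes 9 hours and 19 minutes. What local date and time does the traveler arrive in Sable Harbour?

Convert departure to UTC: 08:25 + 7:00 = 15:25 UTC on Apr 20.
Add 15 hours 26 minutes leg 1 → 06:51 UTC (Apr 21).
Add 3 hours 20 minutes layover in Delhi → 10:11 UTC.
Add 9 hours 19 minutes leg 2 → 19:30 UTC.
Sable Harbour is UTC+8:45, so local arrival = 19:30 + 8:45 = 04:15 on Apr 22.

04:15 on Apr 22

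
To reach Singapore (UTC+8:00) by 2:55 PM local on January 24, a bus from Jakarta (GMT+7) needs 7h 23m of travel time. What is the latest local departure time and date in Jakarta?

6:32 AM on January 24

Target arrival in UTC: 2:55 PM − 8:00 = 6:55 AM on Jan 24.
Subtract 7 hours and 23 minutes → departure 11:32 PM UTC on Jan 23.
Jakarta is UTC+7:00: 11:32 PM + 7:00 = 6:32 AM on Jan 24.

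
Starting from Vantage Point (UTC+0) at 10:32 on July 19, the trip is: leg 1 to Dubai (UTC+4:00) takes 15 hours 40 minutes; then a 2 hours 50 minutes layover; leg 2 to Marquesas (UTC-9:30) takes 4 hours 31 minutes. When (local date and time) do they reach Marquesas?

Vantage Point is at UTC+0, so departure is already 10:32 UTC on Jul 19.
Add 15 hours 40 minutes leg 1 → 02:12 UTC (Jul 20).
Add 2 hours 50 minutes layover in Dubai → 05:02 UTC.
Add 4 hours 31 minutes leg 2 → 09:33 UTC.
Marquesas is UTC−9:30, so local arrival = 09:33 − 9:30 = 00:03 on Jul 20.

00:03 on July 20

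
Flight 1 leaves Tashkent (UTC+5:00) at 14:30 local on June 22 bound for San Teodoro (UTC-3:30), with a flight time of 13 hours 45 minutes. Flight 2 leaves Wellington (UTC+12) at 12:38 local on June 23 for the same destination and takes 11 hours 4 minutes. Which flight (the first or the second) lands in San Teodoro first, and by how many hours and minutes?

Flight 1 in UTC: 14:30 − 5:00 = 09:30 on Jun 22.
+13 hours and 45 minutes → arrive 23:15 UTC on Jun 22.
Flight 2 in UTC: 12:38 − 12:00 = 00:38 on Jun 23.
+11 hours 4 minutes → arrive 11:42 UTC on Jun 23.
Flight 1 lands earlier by 12 hours 27 minutes.

the first, by 12 hours 27 minutes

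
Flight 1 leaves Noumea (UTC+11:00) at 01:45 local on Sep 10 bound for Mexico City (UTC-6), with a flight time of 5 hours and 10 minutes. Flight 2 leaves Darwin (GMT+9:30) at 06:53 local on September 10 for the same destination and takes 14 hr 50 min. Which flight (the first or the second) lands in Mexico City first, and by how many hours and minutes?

the first, by 16 hours 18 minutes

Flight 1 in UTC: 01:45 − 11:00 = 14:45 on Sep 9.
+5 hours 10 minutes → arrive 19:55 UTC on Sep 9.
Flight 2 in UTC: 06:53 − 9:30 = 21:23 on Sep 9.
+14 hours and 50 minutes → arrive 12:13 UTC on Sep 10.
Flight 1 lands earlier by 16 hours 18 minutes.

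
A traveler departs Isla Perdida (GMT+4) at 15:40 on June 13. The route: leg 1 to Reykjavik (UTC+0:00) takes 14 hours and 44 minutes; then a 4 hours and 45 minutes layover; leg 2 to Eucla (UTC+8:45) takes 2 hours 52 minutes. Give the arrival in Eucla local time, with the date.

Convert departure to UTC: 15:40 − 4:00 = 11:40 UTC on Jun 13.
Add 14 hours 44 minutes leg 1 → 02:24 UTC (Jun 14).
Add 4 hours and 45 minutes layover in Reykjavik → 07:09 UTC.
Add 2 hours 52 minutes leg 2 → 10:01 UTC.
Eucla is UTC+8:45, so local arrival = 10:01 + 8:45 = 18:46 on Jun 14.

18:46 on June 14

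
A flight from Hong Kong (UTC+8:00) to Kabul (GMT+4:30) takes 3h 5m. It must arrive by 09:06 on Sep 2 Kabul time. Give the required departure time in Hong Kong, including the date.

09:31 on September 2

Target arrival in UTC: 09:06 − 4:30 = 04:36 on Sep 2.
Subtract 3 hours and 5 minutes → departure 01:31 UTC on Sep 2.
Hong Kong is UTC+8:00: 01:31 + 8:00 = 09:31 on Sep 2.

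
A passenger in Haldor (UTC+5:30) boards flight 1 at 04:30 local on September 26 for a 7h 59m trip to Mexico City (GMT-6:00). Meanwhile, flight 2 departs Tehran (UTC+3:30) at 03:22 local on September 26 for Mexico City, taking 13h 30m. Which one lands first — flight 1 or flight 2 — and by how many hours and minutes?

the first, by 6 hours 23 minutes

Flight 1 in UTC: 04:30 − 5:30 = 23:00 on Sep 25.
+7 hours 59 minutes → arrive 06:59 UTC on Sep 26.
Flight 2 in UTC: 03:22 − 3:30 = 23:52 on Sep 25.
+13 hours and 30 minutes → arrive 13:22 UTC on Sep 26.
Flight 1 lands earlier by 6 hours 23 minutes.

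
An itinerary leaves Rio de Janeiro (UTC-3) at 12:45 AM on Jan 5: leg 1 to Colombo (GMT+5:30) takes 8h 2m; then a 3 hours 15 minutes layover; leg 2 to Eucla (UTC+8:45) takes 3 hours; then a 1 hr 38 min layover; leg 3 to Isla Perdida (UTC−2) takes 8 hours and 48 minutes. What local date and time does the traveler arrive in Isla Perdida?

Convert departure to UTC: 12:45 AM + 3:00 = 3:45 AM UTC on Jan 5.
Add 8 hours 2 minutes leg 1 → 11:47 AM UTC.
Add 3 hours and 15 minutes layover in Colombo → 3:02 PM UTC.
Add 3 hours leg 2 → 6:02 PM UTC.
Add 1 hour 38 minutes layover in Eucla → 7:40 PM UTC.
Add 8 hours and 48 minutes leg 3 → 4:28 AM UTC (Jan 6).
Isla Perdida is UTC−2:00, so local arrival = 4:28 AM − 2:00 = 2:28 AM on Jan 6.

2:28 AM on Jan 6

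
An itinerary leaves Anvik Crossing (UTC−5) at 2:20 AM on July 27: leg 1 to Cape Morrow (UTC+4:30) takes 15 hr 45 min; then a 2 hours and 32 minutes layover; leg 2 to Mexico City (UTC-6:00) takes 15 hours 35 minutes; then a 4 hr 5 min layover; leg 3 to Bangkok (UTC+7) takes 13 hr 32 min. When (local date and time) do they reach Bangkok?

5:49 PM on Jul 29

Convert departure to UTC: 2:20 AM + 5:00 = 7:20 AM UTC on Jul 27.
Add 15 hours and 45 minutes leg 1 → 11:05 PM UTC.
Add 2 hours and 32 minutes layover in Cape Morrow → 1:37 AM UTC (Jul 28).
Add 15 hours and 35 minutes leg 2 → 5:12 PM UTC.
Add 4 hours 5 minutes layover in Mexico City → 9:17 PM UTC.
Add 13 hours and 32 minutes leg 3 → 10:49 AM UTC (Jul 29).
Bangkok is UTC+7:00, so local arrival = 10:49 AM + 7:00 = 5:49 PM on Jul 29.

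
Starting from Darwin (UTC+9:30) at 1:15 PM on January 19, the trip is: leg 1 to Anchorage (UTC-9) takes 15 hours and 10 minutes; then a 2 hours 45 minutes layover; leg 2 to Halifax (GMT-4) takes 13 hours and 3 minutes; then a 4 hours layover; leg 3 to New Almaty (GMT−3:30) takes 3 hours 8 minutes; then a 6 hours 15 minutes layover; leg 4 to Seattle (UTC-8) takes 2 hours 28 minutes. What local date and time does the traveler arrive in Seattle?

6:34 PM on January 20

Convert departure to UTC: 1:15 PM − 9:30 = 3:45 AM UTC on Jan 19.
Add 15 hours and 10 minutes leg 1 → 6:55 PM UTC.
Add 2 hours and 45 minutes layover in Anchorage → 9:40 PM UTC.
Add 13 hours 3 minutes leg 2 → 10:43 AM UTC (Jan 20).
Add 4 hours layover in Halifax → 2:43 PM UTC.
Add 3 hours and 8 minutes leg 3 → 5:51 PM UTC.
Add 6 hours 15 minutes layover in New Almaty → 12:06 AM UTC (Jan 21).
Add 2 hours 28 minutes leg 4 → 2:34 AM UTC.
Seattle is UTC−8:00, so local arrival = 2:34 AM − 8:00 = 6:34 PM on Jan 20.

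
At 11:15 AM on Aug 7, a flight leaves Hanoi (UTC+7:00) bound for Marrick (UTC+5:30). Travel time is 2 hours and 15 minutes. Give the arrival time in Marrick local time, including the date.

12:00 PM on August 7

Convert departure to UTC: 11:15 AM − 7:00 = 4:15 AM UTC on Aug 7.
Add 2 hours and 15 minutes travel time → 6:30 AM UTC.
Marrick is UTC+5:30, so local arrival = 6:30 AM + 5:30 = 12:00 PM on Aug 7.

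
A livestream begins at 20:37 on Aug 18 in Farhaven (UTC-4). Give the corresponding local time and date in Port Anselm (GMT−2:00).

22:37 on August 18

In UTC: 20:37 + 4:00 = 00:37 on Aug 19.
Port Anselm is UTC−2:00: 00:37 − 2:00 = 22:37 on Aug 18.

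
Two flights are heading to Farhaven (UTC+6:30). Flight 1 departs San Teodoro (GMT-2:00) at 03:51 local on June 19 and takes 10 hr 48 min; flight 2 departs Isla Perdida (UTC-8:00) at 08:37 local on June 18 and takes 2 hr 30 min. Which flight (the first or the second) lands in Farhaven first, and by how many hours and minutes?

Flight 1 in UTC: 03:51 + 2:00 = 05:51 on Jun 19.
+10 hours and 48 minutes → arrive 16:39 UTC on Jun 19.
Flight 2 in UTC: 08:37 + 8:00 = 16:37 on Jun 18.
+2 hours and 30 minutes → arrive 19:07 UTC on Jun 18.
Flight 2 lands earlier by 21 hours 32 minutes.

the second, by 21 hours 32 minutes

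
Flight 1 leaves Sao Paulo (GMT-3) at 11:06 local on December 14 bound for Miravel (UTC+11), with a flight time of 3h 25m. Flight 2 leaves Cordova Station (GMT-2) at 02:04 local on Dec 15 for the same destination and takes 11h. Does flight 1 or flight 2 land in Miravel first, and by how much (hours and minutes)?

Flight 1 in UTC: 11:06 + 3:00 = 14:06 on Dec 14.
+3 hours 25 minutes → arrive 17:31 UTC on Dec 14.
Flight 2 in UTC: 02:04 + 2:00 = 04:04 on Dec 15.
+11 hours → arrive 15:04 UTC on Dec 15.
Flight 1 lands earlier by 21 hours 33 minutes.

the first, by 21 hours 33 minutes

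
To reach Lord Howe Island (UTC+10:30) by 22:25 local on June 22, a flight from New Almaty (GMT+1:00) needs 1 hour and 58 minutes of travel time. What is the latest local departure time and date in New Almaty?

Target arrival in UTC: 22:25 − 10:30 = 11:55 on Jun 22.
Subtract 1 hour and 58 minutes → departure 09:57 UTC on Jun 22.
New Almaty is UTC+1:00: 09:57 + 1:00 = 10:57 on Jun 22.

10:57 on June 22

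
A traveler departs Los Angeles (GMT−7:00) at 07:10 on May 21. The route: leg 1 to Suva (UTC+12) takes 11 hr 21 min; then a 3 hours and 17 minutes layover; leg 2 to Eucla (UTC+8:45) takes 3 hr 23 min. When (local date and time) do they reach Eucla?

Convert departure to UTC: 07:10 + 7:00 = 14:10 UTC on May 21.
Add 11 hours and 21 minutes leg 1 → 01:31 UTC (May 22).
Add 3 hours 17 minutes layover in Suva → 04:48 UTC.
Add 3 hours 23 minutes leg 2 → 08:11 UTC.
Eucla is UTC+8:45, so local arrival = 08:11 + 8:45 = 16:56 on May 22.

16:56 on May 22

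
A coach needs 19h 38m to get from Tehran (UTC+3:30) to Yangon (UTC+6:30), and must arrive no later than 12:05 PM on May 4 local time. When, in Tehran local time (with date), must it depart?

1:27 PM on May 3

Target arrival in UTC: 12:05 PM − 6:30 = 5:35 AM on May 4.
Subtract 19 hours 38 minutes → departure 9:57 AM UTC on May 3.
Tehran is UTC+3:30: 9:57 AM + 3:30 = 1:27 PM on May 3.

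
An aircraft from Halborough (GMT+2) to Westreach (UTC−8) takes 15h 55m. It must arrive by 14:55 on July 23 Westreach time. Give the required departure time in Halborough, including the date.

09:00 on July 23

Target arrival in UTC: 14:55 + 8:00 = 22:55 on Jul 23.
Subtract 15 hours and 55 minutes → departure 07:00 UTC on Jul 23.
Halborough is UTC+2:00: 07:00 + 2:00 = 09:00 on Jul 23.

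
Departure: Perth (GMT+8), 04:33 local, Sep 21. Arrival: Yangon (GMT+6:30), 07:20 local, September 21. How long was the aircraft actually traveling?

4 hours 17 minutes

Departure in UTC: 04:33 − 8:00 = 20:33 on Sep 20.
Arrival in UTC: 07:20 − 6:30 = 00:50 on Sep 21.
Elapsed = 00:50 − 20:33 (+1 day) = 4 hours 17 minutes.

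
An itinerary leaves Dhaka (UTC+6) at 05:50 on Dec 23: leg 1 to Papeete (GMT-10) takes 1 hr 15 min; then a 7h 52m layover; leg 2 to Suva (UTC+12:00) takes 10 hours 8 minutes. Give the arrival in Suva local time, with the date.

Convert departure to UTC: 05:50 − 6:00 = 23:50 UTC on Dec 22.
Add 1 hour and 15 minutes leg 1 → 01:05 UTC (Dec 23).
Add 7 hours and 52 minutes layover in Papeete → 08:57 UTC.
Add 10 hours 8 minutes leg 2 → 19:05 UTC.
Suva is UTC+12:00, so local arrival = 19:05 + 12:00 = 07:05 on Dec 24.

07:05 on Dec 24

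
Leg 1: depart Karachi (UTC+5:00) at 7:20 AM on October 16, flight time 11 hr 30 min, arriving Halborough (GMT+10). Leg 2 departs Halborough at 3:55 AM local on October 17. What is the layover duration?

Convert departure to UTC: 7:20 AM − 5:00 = 2:20 AM UTC on Oct 16.
Add 11 hours 30 minutes flight time → 1:50 PM UTC.
Halborough is UTC+10:00, so local arrival = 1:50 PM + 10:00 = 11:50 PM on Oct 16.
Layover = 3:55 AM − 11:50 PM (+1 day) = 4 hours 5 minutes.

4 hours 5 minutes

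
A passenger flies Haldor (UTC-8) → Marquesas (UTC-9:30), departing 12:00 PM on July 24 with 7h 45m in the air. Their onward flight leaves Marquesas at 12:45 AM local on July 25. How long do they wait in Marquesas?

6 hours 30 minutes

Convert departure to UTC: 12:00 PM + 8:00 = 8:00 PM UTC on Jul 24.
Add 7 hours 45 minutes flight time → 3:45 AM UTC (Jul 25).
Marquesas is UTC−9:30, so local arrival = 3:45 AM − 9:30 = 6:15 PM on Jul 24.
Layover = 12:45 AM − 6:15 PM (+1 day) = 6 hours 30 minutes.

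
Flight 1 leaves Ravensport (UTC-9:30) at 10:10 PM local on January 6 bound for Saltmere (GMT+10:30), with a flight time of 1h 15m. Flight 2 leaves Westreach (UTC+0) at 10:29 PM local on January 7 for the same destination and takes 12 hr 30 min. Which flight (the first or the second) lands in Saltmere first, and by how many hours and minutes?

the first, by 26 hours 4 minutes

Flight 1 in UTC: 10:10 PM + 9:30 = 7:40 AM on Jan 7.
+1 hour 15 minutes → arrive 8:55 AM UTC on Jan 7.
Flight 2 departs at 10:29 PM UTC (Jan 7).
+12 hours 30 minutes → arrive 10:59 AM UTC on Jan 8.
Flight 1 lands earlier by 26 hours 4 minutes.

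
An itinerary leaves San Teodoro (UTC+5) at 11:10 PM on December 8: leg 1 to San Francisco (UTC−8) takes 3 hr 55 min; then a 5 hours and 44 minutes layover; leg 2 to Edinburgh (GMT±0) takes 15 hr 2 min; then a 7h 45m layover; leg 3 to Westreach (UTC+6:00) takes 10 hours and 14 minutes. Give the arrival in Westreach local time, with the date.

6:50 PM on Dec 10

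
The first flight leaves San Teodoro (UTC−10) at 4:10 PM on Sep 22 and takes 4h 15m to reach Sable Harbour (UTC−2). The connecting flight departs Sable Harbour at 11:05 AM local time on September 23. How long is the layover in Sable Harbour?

6 hours 40 minutes

Convert departure to UTC: 4:10 PM + 10:00 = 2:10 AM UTC on Sep 23.
Add 4 hours 15 minutes flight time → 6:25 AM UTC.
Sable Harbour is UTC−2:00, so local arrival = 6:25 AM − 2:00 = 4:25 AM on Sep 23.
Layover = 11:05 AM − 4:25 AM = 6 hours 40 minutes.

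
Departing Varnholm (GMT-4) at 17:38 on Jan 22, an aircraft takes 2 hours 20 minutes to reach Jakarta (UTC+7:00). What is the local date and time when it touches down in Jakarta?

06:58 on January 23

Convert departure to UTC: 17:38 + 4:00 = 21:38 UTC on Jan 22.
Add 2 hours and 20 minutes travel time → 23:58 UTC.
Jakarta is UTC+7:00, so local arrival = 23:58 + 7:00 = 06:58 on Jan 23.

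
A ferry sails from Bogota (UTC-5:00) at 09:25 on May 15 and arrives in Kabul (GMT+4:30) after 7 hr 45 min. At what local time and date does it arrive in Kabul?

02:40 on May 16

Convert departure to UTC: 09:25 + 5:00 = 14:25 UTC on May 15.
Add 7 hours 45 minutes travel time → 22:10 UTC.
Kabul is UTC+4:30, so local arrival = 22:10 + 4:30 = 02:40 on May 16.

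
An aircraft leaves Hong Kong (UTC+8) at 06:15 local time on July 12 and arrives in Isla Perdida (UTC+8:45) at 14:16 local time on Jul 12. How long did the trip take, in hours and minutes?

7 hours 16 minutes

Departure in UTC: 06:15 − 8:00 = 22:15 on Jul 11.
Arrival in UTC: 14:16 − 8:45 = 05:31 on Jul 12.
Elapsed = 05:31 − 22:15 (+1 day) = 7 hours 16 minutes.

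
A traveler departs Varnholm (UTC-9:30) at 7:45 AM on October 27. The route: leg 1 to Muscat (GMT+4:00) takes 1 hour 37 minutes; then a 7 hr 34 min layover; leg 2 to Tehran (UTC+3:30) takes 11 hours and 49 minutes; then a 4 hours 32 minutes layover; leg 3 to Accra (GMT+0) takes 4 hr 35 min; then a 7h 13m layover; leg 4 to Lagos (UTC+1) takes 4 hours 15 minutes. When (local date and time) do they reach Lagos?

11:50 AM on Oct 29

Convert departure to UTC: 7:45 AM + 9:30 = 5:15 PM UTC on Oct 27.
Add 1 hour 37 minutes leg 1 → 6:52 PM UTC.
Add 7 hours 34 minutes layover in Muscat → 2:26 AM UTC (Oct 28).
Add 11 hours 49 minutes leg 2 → 2:15 PM UTC.
Add 4 hours and 32 minutes layover in Tehran → 6:47 PM UTC.
Add 4 hours 35 minutes leg 3 → 11:22 PM UTC.
Add 7 hours and 13 minutes layover in Accra → 6:35 AM UTC (Oct 29).
Add 4 hours and 15 minutes leg 4 → 10:50 AM UTC.
Lagos is UTC+1:00, so local arrival = 10:50 AM + 1:00 = 11:50 AM on Oct 29.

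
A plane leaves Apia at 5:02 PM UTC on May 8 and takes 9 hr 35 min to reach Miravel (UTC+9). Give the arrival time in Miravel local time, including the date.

Departure is given in UTC: 5:02 PM on May 8.
Add 9 hours and 35 minutes → 2:37 AM UTC (May 9).
Miravel is UTC+9:00: 2:37 AM + 9:00 = 11:37 AM on May 9.

11:37 AM on May 9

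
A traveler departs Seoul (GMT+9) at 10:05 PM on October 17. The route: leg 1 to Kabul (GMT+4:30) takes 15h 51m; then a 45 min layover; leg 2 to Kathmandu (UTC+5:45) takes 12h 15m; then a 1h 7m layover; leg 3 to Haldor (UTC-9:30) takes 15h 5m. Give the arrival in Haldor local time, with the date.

Convert departure to UTC: 10:05 PM − 9:00 = 1:05 PM UTC on Oct 17.
Add 15 hours and 51 minutes leg 1 → 4:56 AM UTC (Oct 18).
Add 45 minutes layover in Kabul → 5:41 AM UTC.
Add 12 hours 15 minutes leg 2 → 5:56 PM UTC.
Add 1 hour and 7 minutes layover in Kathmandu → 7:03 PM UTC.
Add 15 hours 5 minutes leg 3 → 10:08 AM UTC (Oct 19).
Haldor is UTC−9:30, so local arrival = 10:08 AM − 9:30 = 12:38 AM on Oct 19.

12:38 AM on October 19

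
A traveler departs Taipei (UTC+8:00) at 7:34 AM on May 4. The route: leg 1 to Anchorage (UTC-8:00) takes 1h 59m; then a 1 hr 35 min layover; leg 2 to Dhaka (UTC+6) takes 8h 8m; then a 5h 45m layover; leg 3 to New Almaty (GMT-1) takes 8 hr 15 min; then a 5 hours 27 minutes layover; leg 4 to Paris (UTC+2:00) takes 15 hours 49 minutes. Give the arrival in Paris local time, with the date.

12:32 AM on May 6

Convert departure to UTC: 7:34 AM − 8:00 = 11:34 PM UTC on May 3.
Add 1 hour 59 minutes leg 1 → 1:33 AM UTC (May 4).
Add 1 hour and 35 minutes layover in Anchorage → 3:08 AM UTC.
Add 8 hours 8 minutes leg 2 → 11:16 AM UTC.
Add 5 hours 45 minutes layover in Dhaka → 5:01 PM UTC.
Add 8 hours 15 minutes leg 3 → 1:16 AM UTC (May 5).
Add 5 hours and 27 minutes layover in New Almaty → 6:43 AM UTC.
Add 15 hours 49 minutes leg 4 → 10:32 PM UTC.
Paris is UTC+2:00, so local arrival = 10:32 PM + 2:00 = 12:32 AM on May 6.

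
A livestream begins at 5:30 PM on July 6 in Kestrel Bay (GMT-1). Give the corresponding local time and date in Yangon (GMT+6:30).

1:00 AM on July 7

In UTC: 5:30 PM + 1:00 = 6:30 PM on Jul 6.
Yangon is UTC+6:30: 6:30 PM + 6:30 = 1:00 AM on Jul 7.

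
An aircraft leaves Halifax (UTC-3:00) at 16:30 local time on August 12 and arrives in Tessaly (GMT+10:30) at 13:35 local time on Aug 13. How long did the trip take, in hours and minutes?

7 hours 35 minutes

Departure in UTC: 16:30 + 3:00 = 19:30 on Aug 12.
Arrival in UTC: 13:35 − 10:30 = 03:05 on Aug 13.
Elapsed = 03:05 − 19:30 (+1 day) = 7 hours 35 minutes.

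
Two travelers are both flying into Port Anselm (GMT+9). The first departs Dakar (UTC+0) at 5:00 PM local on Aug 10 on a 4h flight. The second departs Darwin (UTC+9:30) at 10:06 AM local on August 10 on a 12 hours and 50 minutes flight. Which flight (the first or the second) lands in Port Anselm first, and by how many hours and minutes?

the second, by 7 hours 34 minutes

Flight 1 departs at 5:00 PM UTC (Aug 10).
+4 hours → arrive 9:00 PM UTC on Aug 10.
Flight 2 in UTC: 10:06 AM − 9:30 = 12:36 AM on Aug 10.
+12 hours 50 minutes → arrive 1:26 PM UTC on Aug 10.
Flight 2 lands earlier by 7 hours 34 minutes.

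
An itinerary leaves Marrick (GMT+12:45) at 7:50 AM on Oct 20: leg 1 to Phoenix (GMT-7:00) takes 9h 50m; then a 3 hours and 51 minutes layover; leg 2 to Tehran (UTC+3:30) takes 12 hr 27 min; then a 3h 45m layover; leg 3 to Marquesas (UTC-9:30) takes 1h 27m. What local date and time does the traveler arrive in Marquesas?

Convert departure to UTC: 7:50 AM − 12:45 = 7:05 PM UTC on Oct 19.
Add 9 hours and 50 minutes leg 1 → 4:55 AM UTC (Oct 20).
Add 3 hours and 51 minutes layover in Phoenix → 8:46 AM UTC.
Add 12 hours and 27 minutes leg 2 → 9:13 PM UTC.
Add 3 hours 45 minutes layover in Tehran → 12:58 AM UTC (Oct 21).
Add 1 hour and 27 minutes leg 3 → 2:25 AM UTC.
Marquesas is UTC−9:30, so local arrival = 2:25 AM − 9:30 = 4:55 PM on Oct 20.

4:55 PM on October 20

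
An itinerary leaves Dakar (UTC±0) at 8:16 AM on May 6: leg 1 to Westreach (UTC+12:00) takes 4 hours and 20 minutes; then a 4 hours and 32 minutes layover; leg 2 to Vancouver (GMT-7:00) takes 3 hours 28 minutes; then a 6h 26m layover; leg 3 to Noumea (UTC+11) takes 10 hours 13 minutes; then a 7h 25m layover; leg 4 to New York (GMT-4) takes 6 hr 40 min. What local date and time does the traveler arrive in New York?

11:20 PM on May 7

Dakar is at UTC+0, so departure is already 8:16 AM UTC on May 6.
Add 4 hours 20 minutes leg 1 → 12:36 PM UTC.
Add 4 hours and 32 minutes layover in Westreach → 5:08 PM UTC.
Add 3 hours 28 minutes leg 2 → 8:36 PM UTC.
Add 6 hours and 26 minutes layover in Vancouver → 3:02 AM UTC (May 7).
Add 10 hours 13 minutes leg 3 → 1:15 PM UTC.
Add 7 hours and 25 minutes layover in Noumea → 8:40 PM UTC.
Add 6 hours 40 minutes leg 4 → 3:20 AM UTC (May 8).
New York is UTC−4:00, so local arrival = 3:20 AM − 4:00 = 11:20 PM on May 7.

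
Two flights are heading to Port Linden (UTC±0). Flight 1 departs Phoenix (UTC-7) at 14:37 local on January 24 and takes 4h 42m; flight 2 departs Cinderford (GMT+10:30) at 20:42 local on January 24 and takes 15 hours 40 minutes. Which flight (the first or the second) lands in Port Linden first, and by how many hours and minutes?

Flight 1 in UTC: 14:37 + 7:00 = 21:37 on Jan 24.
+4 hours and 42 minutes → arrive 02:19 UTC on Jan 25.
Flight 2 in UTC: 20:42 − 10:30 = 10:12 on Jan 24.
+15 hours and 40 minutes → arrive 01:52 UTC on Jan 25.
Flight 2 lands earlier by 27 minutes.

the second, by 27 minutes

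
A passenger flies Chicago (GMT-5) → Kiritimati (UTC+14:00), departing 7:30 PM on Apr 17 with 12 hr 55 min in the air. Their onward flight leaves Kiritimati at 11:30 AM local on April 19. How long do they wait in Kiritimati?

Convert departure to UTC: 7:30 PM + 5:00 = 12:30 AM UTC on Apr 18.
Add 12 hours 55 minutes flight time → 1:25 PM UTC.
Kiritimati is UTC+14:00, so local arrival = 1:25 PM + 14:00 = 3:25 AM on Apr 19.
Layover = 11:30 AM − 3:25 AM = 8 hours 5 minutes.

8 hours 5 minutes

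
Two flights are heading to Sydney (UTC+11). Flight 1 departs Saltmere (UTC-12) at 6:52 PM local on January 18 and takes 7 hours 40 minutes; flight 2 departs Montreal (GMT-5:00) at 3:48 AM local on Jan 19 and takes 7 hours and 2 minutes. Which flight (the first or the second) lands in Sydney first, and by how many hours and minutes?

the first, by 1 hour 18 minutes

Flight 1 in UTC: 6:52 PM + 12:00 = 6:52 AM on Jan 19.
+7 hours and 40 minutes → arrive 2:32 PM UTC on Jan 19.
Flight 2 in UTC: 3:48 AM + 5:00 = 8:48 AM on Jan 19.
+7 hours 2 minutes → arrive 3:50 PM UTC on Jan 19.
Flight 1 lands earlier by 1 hour 18 minutes.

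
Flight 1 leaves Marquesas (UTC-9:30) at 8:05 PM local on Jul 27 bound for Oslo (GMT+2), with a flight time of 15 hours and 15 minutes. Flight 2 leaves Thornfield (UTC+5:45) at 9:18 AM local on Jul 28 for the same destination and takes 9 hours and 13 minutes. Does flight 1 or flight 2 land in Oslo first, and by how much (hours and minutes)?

Flight 1 in UTC: 8:05 PM + 9:30 = 5:35 AM on Jul 28.
+15 hours and 15 minutes → arrive 8:50 PM UTC on Jul 28.
Flight 2 in UTC: 9:18 AM − 5:45 = 3:33 AM on Jul 28.
+9 hours 13 minutes → arrive 12:46 PM UTC on Jul 28.
Flight 2 lands earlier by 8 hours 4 minutes.

the second, by 8 hours 4 minutes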